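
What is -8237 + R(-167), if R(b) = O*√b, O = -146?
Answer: -8237 - 146*I*√167 ≈ -8237.0 - 1886.7*I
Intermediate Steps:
R(b) = -146*√b
-8237 + R(-167) = -8237 - 146*I*√167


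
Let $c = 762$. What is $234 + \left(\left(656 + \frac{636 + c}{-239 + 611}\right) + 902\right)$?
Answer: $\frac{111337}{62} \approx 1795.8$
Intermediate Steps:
$234 + \left(\left(656 + \frac{636 + c}{-239 + 611}\right) + 902\right) = 234 + \left(\left(656 + \frac{636 + 762}{-239 + 611}\right) + 902\right) = 234 + \left(\left(656 + \frac{1398}{372}\right) + 902\right) = 234 + \left(\left(656 + 1398 \cdot \frac{1}{372}\right) + 902\right) = 234 + \left(\left(656 + \frac{233}{62}\right) + 902\right) = 234 + \left(\frac{40905}{62} + 902\right) = 234 + \frac{96829}{62} = \frac{111337}{62}$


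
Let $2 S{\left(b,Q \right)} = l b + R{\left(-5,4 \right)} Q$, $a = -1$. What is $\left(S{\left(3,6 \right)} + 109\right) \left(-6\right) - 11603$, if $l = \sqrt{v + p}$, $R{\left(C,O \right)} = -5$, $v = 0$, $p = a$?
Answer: $-12167 - 9 i \approx -12167.0 - 9.0 i$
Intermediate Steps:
$p = -1$
$l = i$ ($l = \sqrt{0 - 1} = \sqrt{-1} = i \approx 1.0 i$)
$S{\left(b,Q \right)} = - \frac{5 Q}{2} + \frac{i b}{2}$ ($S{\left(b,Q \right)} = \frac{i b - 5 Q}{2} = \frac{- 5 Q + i b}{2} = - \frac{5 Q}{2} + \frac{i b}{2}$)
$\left(S{\left(3,6 \right)} + 109\right) \left(-6\right) - 11603 = \left(\left(\left(- \frac{5}{2}\right) 6 + \frac{1}{2} i 3\right) + 109\right) \left(-6\right) - 11603 = \left(\left(-15 + \frac{3 i}{2}\right) + 109\right) \left(-6\right) - 11603 = \left(94 + \frac{3 i}{2}\right) \left(-6\right) - 11603 = \left(-564 - 9 i\right) - 11603 = -12167 - 9 i$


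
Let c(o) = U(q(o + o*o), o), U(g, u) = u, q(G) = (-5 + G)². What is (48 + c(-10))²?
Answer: 1444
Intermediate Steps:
c(o) = o
(48 + c(-10))² = (48 - 10)² = 38² = 1444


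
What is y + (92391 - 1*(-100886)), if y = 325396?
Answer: 518673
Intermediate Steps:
y + (92391 - 1*(-100886)) = 325396 + (92391 - 1*(-100886)) = 325396 + (92391 + 100886) = 325396 + 193277 = 518673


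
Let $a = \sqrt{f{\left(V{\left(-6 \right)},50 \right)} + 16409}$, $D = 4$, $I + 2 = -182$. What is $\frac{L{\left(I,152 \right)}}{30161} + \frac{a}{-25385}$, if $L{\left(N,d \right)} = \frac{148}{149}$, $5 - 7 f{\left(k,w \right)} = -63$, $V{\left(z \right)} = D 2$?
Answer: $\frac{148}{4493989} - \frac{\sqrt{804517}}{177695} \approx -0.0050148$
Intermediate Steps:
$I = -184$ ($I = -2 - 182 = -184$)
$V{\left(z \right)} = 8$ ($V{\left(z \right)} = 4 \cdot 2 = 8$)
$f{\left(k,w \right)} = \frac{68}{7}$ ($f{\left(k,w \right)} = \frac{5}{7} - -9 = \frac{5}{7} + 9 = \frac{68}{7}$)
$L{\left(N,d \right)} = \frac{148}{149}$ ($L{\left(N,d \right)} = 148 \cdot \frac{1}{149} = \frac{148}{149}$)
$a = \frac{\sqrt{804517}}{7}$ ($a = \sqrt{\frac{68}{7} + 16409} = \sqrt{\frac{114931}{7}} = \frac{\sqrt{804517}}{7} \approx 128.14$)
$\frac{L{\left(I,152 \right)}}{30161} + \frac{a}{-25385} = \frac{148}{149 \cdot 30161} + \frac{\frac{1}{7} \sqrt{804517}}{-25385} = \frac{148}{149} \cdot \frac{1}{30161} + \frac{\sqrt{804517}}{7} \left(- \frac{1}{25385}\right) = \frac{148}{4493989} - \frac{\sqrt{804517}}{177695}$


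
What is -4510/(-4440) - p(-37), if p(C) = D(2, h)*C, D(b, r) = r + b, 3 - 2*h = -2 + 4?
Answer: 41521/444 ≈ 93.516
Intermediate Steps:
h = ½ (h = 3/2 - (-2 + 4)/2 = 3/2 - ½*2 = 3/2 - 1 = ½ ≈ 0.50000)
D(b, r) = b + r
p(C) = 5*C/2 (p(C) = (2 + ½)*C = 5*C/2)
-4510/(-4440) - p(-37) = -4510/(-4440) - 5*(-37)/2 = -4510*(-1/4440) - 1*(-185/2) = 451/444 + 185/2 = 41521/444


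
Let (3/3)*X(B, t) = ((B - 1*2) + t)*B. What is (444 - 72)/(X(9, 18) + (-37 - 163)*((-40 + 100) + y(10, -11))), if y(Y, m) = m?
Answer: -372/9575 ≈ -0.038851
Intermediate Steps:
X(B, t) = B*(-2 + B + t) (X(B, t) = ((B - 1*2) + t)*B = ((B - 2) + t)*B = ((-2 + B) + t)*B = (-2 + B + t)*B = B*(-2 + B + t))
(444 - 72)/(X(9, 18) + (-37 - 163)*((-40 + 100) + y(10, -11))) = (444 - 72)/(9*(-2 + 9 + 18) + (-37 - 163)*((-40 + 100) - 11)) = 372/(9*25 - 200*(60 - 11)) = 372/(225 - 200*49) = 372/(225 - 9800) = 372/(-9575) = 372*(-1/9575) = -372/9575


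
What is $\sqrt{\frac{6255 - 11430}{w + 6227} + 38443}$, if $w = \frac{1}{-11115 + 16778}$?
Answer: $\frac{\sqrt{47803397308454626222}}{35263502} \approx 196.07$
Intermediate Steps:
$w = \frac{1}{5663} \approx 0.00017658$
$\sqrt{\frac{6255 - 11430}{w + 6227} + 38443} = \sqrt{\frac{6255 - 11430}{\frac{1}{5663} + 6227} + 38443} = \sqrt{- \frac{5175}{\frac{35263502}{5663}} + 38443} = \sqrt{\left(-5175\right) \frac{5663}{35263502} + 38443} = \sqrt{- \frac{29306025}{35263502} + 38443} = \sqrt{\frac{1355605501361}{35263502}} = \frac{\sqrt{47803397308454626222}}{35263502}$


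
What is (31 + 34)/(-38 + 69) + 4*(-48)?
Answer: -5887/31 ≈ -189.90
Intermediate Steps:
(31 + 34)/(-38 + 69) + 4*(-48) = 65/31 - 192 = -5887/31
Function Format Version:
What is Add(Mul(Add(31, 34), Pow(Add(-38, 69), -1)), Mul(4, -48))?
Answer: Rational(-5887, 31) ≈ -189.90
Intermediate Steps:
Add(Mul(Add(31, 34), Pow(Add(-38, 69), -1)), Mul(4, -48)) = Add(Mul(65, Pow(31, -1)), -192) = Add(Mul(65, Rational(1, 31)), -192) = Add(Rational(65, 31), -192) = Rational(-5887, 31)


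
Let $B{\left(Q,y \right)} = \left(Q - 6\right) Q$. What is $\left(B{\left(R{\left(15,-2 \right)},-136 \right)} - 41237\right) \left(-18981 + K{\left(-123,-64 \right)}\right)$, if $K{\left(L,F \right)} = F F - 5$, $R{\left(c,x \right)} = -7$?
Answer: $612663940$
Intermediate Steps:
$B{\left(Q,y \right)} = Q \left(-6 + Q\right)$ ($B{\left(Q,y \right)} = \left(-6 + Q\right) Q = Q \left(-6 + Q\right)$)
$K{\left(L,F \right)} = -5 + F^{2}$ ($K{\left(L,F \right)} = F^{2} - 5 = -5 + F^{2}$)
$\left(B{\left(R{\left(15,-2 \right)},-136 \right)} - 41237\right) \left(-18981 + K{\left(-123,-64 \right)}\right) = \left(- 7 \left(-6 - 7\right) - 41237\right) \left(-18981 - \left(5 - \left(-64\right)^{2}\right)\right) = \left(\left(-7\right) \left(-13\right) - 41237\right) \left(-18981 + \left(-5 + 4096\right)\right) = \left(91 - 41237\right) \left(-18981 + 4091\right) = \left(-41146\right) \left(-14890\right) = 612663940$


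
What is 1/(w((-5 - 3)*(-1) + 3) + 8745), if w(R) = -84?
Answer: 1/8661 ≈ 0.00011546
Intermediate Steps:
1/(w((-5 - 3)*(-1) + 3) + 8745) = 1/(-84 + 8745) = 1/8661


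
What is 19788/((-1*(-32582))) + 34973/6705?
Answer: 636084413/109231155 ≈ 5.8233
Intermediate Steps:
19788/((-1*(-32582))) + 34973/6705 = 19788/32582 + 34973*(1/6705) = 19788*(1/32582) + 34973/6705 = 9894/16291 + 34973/6705 = 636084413/109231155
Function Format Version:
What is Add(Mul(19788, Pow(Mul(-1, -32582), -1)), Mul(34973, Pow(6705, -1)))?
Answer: Rational(636084413, 109231155) ≈ 5.8233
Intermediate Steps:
Add(Mul(19788, Pow(Mul(-1, -32582), -1)), Mul(34973, Pow(6705, -1))) = Add(Mul(19788, Pow(32582, -1)), Mul(34973, Rational(1, 6705))) = Add(Mul(19788, Rational(1, 32582)), Rational(34973, 6705)) = Add(Rational(9894, 16291), Rational(34973, 6705)) = Rational(636084413, 109231155)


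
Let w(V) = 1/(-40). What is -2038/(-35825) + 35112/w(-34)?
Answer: -50315493962/35825 ≈ -1.4045e+6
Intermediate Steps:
w(V) = -1/40
-2038/(-35825) + 35112/w(-34) = -2038/(-35825) + 35112/(-1/40) = -2038*(-1/35825) + 35112*(-40) = 2038/35825 - 1404480 = -50315493962/35825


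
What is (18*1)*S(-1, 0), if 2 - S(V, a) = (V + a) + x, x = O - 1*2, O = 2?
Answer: 54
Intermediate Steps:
x = 0 (x = 2 - 1*2 = 2 - 2 = 0)
S(V, a) = 2 - V - a (S(V, a) = 2 - ((V + a) + 0) = 2 - (V + a) = 2 + (-V - a) = 2 - V - a)
(18*1)*S(-1, 0) = (18*1)*(2 - 1*(-1) - 1*0) = 18*(2 + 1 + 0) = 18*3 = 54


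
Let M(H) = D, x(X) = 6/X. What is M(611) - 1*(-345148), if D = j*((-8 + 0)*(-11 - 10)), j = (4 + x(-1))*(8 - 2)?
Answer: 343132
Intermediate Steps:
j = -12 (j = (4 + 6/(-1))*(8 - 2) = (4 + 6*(-1))*6 = (4 - 6)*6 = -2*6 = -12)
D = -2016 (D = -12*(-8 + 0)*(-11 - 10) = -(-96)*(-21) = -12*168 = -2016)
M(H) = -2016
M(611) - 1*(-345148) = -2016 - 1*(-345148) = -2016 + 345148 = 343132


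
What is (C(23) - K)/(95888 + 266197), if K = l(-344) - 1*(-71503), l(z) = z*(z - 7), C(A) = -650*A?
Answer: -207197/362085 ≈ -0.57223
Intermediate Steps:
l(z) = z*(-7 + z)
K = 192247 (K = -344*(-7 - 344) - 1*(-71503) = -344*(-351) + 71503 = 120744 + 71503 = 192247)
(C(23) - K)/(95888 + 266197) = (-650*23 - 1*192247)/(95888 + 266197) = (-14950 - 192247)/362085 = -207197*1/362085 = -207197/362085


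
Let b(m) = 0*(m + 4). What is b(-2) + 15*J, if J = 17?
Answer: 255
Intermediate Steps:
b(m) = 0 (b(m) = 0*(4 + m) = 0)
b(-2) + 15*J = 0 + 15*17 = 0 + 255 = 255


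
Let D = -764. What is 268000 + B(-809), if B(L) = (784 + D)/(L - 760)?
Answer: 420491980/1569 ≈ 2.6800e+5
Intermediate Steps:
B(L) = 20/(-760 + L) (B(L) = (784 - 764)/(L - 760) = 20/(-760 + L))
268000 + B(-809) = 268000 + 20/(-760 - 809) = 268000 + 20/(-1569) = 268000 + 20*(-1/1569) = 268000 - 20/1569 = 420491980/1569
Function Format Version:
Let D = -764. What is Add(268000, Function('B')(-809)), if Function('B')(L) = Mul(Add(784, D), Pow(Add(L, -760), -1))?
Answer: Rational(420491980, 1569) ≈ 2.6800e+5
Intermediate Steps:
Function('B')(L) = Mul(20, Pow(Add(-760, L), -1)) (Function('B')(L) = Mul(Add(784, -764), Pow(Add(L, -760), -1)) = Mul(20, Pow(Add(-760, L), -1)))
Add(268000, Function('B')(-809)) = Add(268000, Mul(20, Pow(Add(-760, -809), -1))) = Add(268000, Mul(20, Pow(-1569, -1))) = Add(268000, Mul(20, Rational(-1, 1569))) = Add(268000, Rational(-20, 1569)) = Rational(420491980, 1569)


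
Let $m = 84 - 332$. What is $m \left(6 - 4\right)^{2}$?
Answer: $-992$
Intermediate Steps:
$m = -248$
$m \left(6 - 4\right)^{2} = - 248 \left(6 - 4\right)^{2} = - 248 \cdot 2^{2} = \left(-248\right) 4 = -992$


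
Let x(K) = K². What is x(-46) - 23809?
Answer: -21693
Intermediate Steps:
x(-46) - 23809 = (-46)² - 23809 = 2116 - 23809 = -21693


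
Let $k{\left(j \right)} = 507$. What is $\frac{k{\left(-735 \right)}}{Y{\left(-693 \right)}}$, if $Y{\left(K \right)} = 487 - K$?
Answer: $\frac{507}{1180} \approx 0.42966$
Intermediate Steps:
$\frac{k{\left(-735 \right)}}{Y{\left(-693 \right)}} = \frac{507}{487 - -693} = \frac{507}{487 + 693} = \frac{507}{1180}$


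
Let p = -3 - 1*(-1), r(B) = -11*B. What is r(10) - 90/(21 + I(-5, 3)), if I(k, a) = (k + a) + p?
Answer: -1960/17 ≈ -115.29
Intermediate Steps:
p = -2 (p = -3 + 1 = -2)
I(k, a) = -2 + a + k (I(k, a) = (k + a) - 2 = (a + k) - 2 = -2 + a + k)
r(10) - 90/(21 + I(-5, 3)) = -11*10 - 90/(21 + (-2 + 3 - 5)) = -110 - 90/(21 - 4) = -110 - 90/17 = -1960/17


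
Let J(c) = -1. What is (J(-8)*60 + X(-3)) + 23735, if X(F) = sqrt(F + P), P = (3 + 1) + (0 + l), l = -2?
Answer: 23675 + I ≈ 23675.0 + 1.0*I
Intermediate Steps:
P = 2 (P = (3 + 1) + (0 - 2) = 4 - 2 = 2)
X(F) = sqrt(2 + F) (X(F) = sqrt(F + 2) = sqrt(2 + F))
(J(-8)*60 + X(-3)) + 23735 = (-1*60 + sqrt(2 - 3)) + 23735 = (-60 + sqrt(-1)) + 23735 = (-60 + I) + 23735 = 23675 + I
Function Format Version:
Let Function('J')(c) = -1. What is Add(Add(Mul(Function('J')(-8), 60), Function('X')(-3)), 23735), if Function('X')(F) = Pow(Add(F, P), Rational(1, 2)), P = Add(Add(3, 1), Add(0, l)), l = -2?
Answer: Add(23675, I) ≈ Add(23675., Mul(1.0000, I))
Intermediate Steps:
P = 2 (P = Add(Add(3, 1), Add(0, -2)) = Add(4, -2) = 2)
Function('X')(F) = Pow(Add(2, F), Rational(1, 2)) (Function('X')(F) = Pow(Add(F, 2), Rational(1, 2)) = Pow(Add(2, F), Rational(1, 2)))
Add(Add(Mul(Function('J')(-8), 60), Function('X')(-3)), 23735) = Add(Add(Mul(-1, 60), Pow(Add(2, -3), Rational(1, 2))), 23735) = Add(Add(-60, Pow(-1, Rational(1, 2))), 23735) = Add(Add(-60, I), 23735) = Add(23675, I)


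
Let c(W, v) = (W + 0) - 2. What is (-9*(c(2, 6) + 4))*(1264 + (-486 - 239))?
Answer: -19404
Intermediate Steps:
c(W, v) = -2 + W (c(W, v) = W - 2 = -2 + W)
(-9*(c(2, 6) + 4))*(1264 + (-486 - 239)) = (-9*((-2 + 2) + 4))*(1264 + (-486 - 239)) = (-9*(0 + 4))*(1264 - 725) = -9*4*539 = -36*539 = -19404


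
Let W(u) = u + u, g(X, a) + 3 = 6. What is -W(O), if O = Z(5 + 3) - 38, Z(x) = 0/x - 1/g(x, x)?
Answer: 230/3 ≈ 76.667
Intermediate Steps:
g(X, a) = 3 (g(X, a) = -3 + 6 = 3)
Z(x) = -⅓ (Z(x) = 0/x - 1/3 = 0 - 1*⅓ = 0 - ⅓ = -⅓)
O = -115/3 (O = -⅓ - 38 = -115/3 ≈ -38.333)
W(u) = 2*u
-W(O) = -2*(-115)/3 = -1*(-230/3) = 230/3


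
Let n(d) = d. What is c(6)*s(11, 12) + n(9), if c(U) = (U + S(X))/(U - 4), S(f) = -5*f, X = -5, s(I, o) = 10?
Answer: 164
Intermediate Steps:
c(U) = (25 + U)/(-4 + U) (c(U) = (U - 5*(-5))/(U - 4) = (U + 25)/(-4 + U) = (25 + U)/(-4 + U))
c(6)*s(11, 12) + n(9) = ((25 + 6)/(-4 + 6))*10 + 9 = (31/2)*10 + 9 = 155 + 9 = 164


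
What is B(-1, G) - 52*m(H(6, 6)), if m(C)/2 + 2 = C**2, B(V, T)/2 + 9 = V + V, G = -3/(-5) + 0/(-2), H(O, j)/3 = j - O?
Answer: 186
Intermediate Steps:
H(O, j) = -3*O + 3*j (H(O, j) = 3*(j - O) = -3*O + 3*j)
G = 3/5 (G = -3*(-1/5) + 0*(-1/2) = 3/5 + 0 = 3/5 ≈ 0.60000)
B(V, T) = -18 + 4*V (B(V, T) = -18 + 2*(V + V) = -18 + 2*(2*V) = -18 + 4*V)
m(C) = -4 + 2*C**2
B(-1, G) - 52*m(H(6, 6)) = (-18 + 4*(-1)) - 52*(-4 + 2*(-3*6 + 3*6)**2) = (-18 - 4) - 52*(-4 + 2*(-18 + 18)**2) = -22 - 52*(-4 + 2*0**2) = -22 - 52*(-4 + 2*0) = -22 - 52*(-4 + 0) = -22 - 52*(-4) = -22 + 208 = 186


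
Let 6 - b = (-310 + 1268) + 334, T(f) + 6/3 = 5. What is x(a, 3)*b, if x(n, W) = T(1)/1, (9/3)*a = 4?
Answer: -3858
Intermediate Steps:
a = 4/3 (a = (⅓)*4 = 4/3 ≈ 1.3333)
T(f) = 3 (T(f) = -2 + 5 = 3)
b = -1286 (b = 6 - ((-310 + 1268) + 334) = 6 - (958 + 334) = 6 - 1*1292 = 6 - 1292 = -1286)
x(n, W) = 3 (x(n, W) = 3/1 = 3*1 = 3)
x(a, 3)*b = 3*(-1286) = -3858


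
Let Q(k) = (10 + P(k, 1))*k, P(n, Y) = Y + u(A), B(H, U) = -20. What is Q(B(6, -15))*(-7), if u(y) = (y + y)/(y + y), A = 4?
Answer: 1680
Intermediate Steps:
u(y) = 1 (u(y) = (2*y)/((2*y)) = (2*y)*(1/(2*y)) = 1)
P(n, Y) = 1 + Y (P(n, Y) = Y + 1 = 1 + Y)
Q(k) = 12*k (Q(k) = (10 + (1 + 1))*k = (10 + 2)*k = 12*k)
Q(B(6, -15))*(-7) = (12*(-20))*(-7) = -240*(-7) = 1680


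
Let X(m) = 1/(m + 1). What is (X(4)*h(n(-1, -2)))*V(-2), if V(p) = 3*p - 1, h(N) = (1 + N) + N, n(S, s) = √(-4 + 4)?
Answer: -7/5 ≈ -1.4000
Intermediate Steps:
n(S, s) = 0 (n(S, s) = √0 = 0)
h(N) = 1 + 2*N
V(p) = -1 + 3*p
X(m) = 1/(1 + m)
(X(4)*h(n(-1, -2)))*V(-2) = ((1 + 2*0)/(1 + 4))*(-1 + 3*(-2)) = ((1 + 0)/5)*(-1 - 6) = ((⅕)*1)*(-7) = (⅕)*(-7) = -7/5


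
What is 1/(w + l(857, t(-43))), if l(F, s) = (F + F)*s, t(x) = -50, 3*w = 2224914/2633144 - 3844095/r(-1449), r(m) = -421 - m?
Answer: -84589751/7354755915628 ≈ -1.1501e-5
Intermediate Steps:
w = -105414254928/84589751 (w = (2224914/2633144 - 3844095/(-421 - 1*(-1449)))/3 = (2224914*(1/2633144) - 3844095/(-421 + 1449))/3 = (1112457/1316572 - 3844095/1028)/3 = (⅓)*(-316242764784/84589751) = -105414254928/84589751 ≈ -1246.2)
l(F, s) = 2*F*s (l(F, s) = (2*F)*s = 2*F*s)
1/(w + l(857, t(-43))) = 1/(-105414254928/84589751 + 2*857*(-50)) = 1/(-105414254928/84589751 - 85700) = 1/(-7354755915628/84589751) = -84589751/7354755915628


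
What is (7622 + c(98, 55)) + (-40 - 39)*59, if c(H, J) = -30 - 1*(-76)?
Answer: 3007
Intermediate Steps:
c(H, J) = 46 (c(H, J) = -30 + 76 = 46)
(7622 + c(98, 55)) + (-40 - 39)*59 = (7622 + 46) + (-40 - 39)*59 = 7668 - 79*59 = 7668 - 4661 = 3007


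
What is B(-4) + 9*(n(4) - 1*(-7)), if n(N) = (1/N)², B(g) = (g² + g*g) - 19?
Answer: 1225/16 ≈ 76.563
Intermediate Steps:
B(g) = -19 + 2*g² (B(g) = (g² + g²) - 19 = 2*g² - 19 = -19 + 2*g²)
n(N) = N⁻²
B(-4) + 9*(n(4) - 1*(-7)) = (-19 + 2*(-4)²) + 9*(4⁻² - 1*(-7)) = (-19 + 2*16) + 9*(1/16 + 7) = (-19 + 32) + 9*(113/16) = 13 + 1017/16 = 1225/16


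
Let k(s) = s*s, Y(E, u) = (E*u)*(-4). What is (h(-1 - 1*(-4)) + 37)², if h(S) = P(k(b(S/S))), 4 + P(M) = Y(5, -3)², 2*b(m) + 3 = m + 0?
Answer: 13198689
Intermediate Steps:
Y(E, u) = -4*E*u
b(m) = -3/2 + m/2 (b(m) = -3/2 + (m + 0)/2 = -3/2 + m/2)
k(s) = s²
P(M) = 3596 (P(M) = -4 + (-4*5*(-3))² = -4 + 60² = -4 + 3600 = 3596)
h(S) = 3596
(h(-1 - 1*(-4)) + 37)² = (3596 + 37)² = 3633² = 13198689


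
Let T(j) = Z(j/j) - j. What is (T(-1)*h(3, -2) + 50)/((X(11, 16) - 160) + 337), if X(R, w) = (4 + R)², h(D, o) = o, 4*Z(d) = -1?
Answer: 97/804 ≈ 0.12065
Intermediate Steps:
Z(d) = -¼ (Z(d) = (¼)*(-1) = -¼)
T(j) = -¼ - j
(T(-1)*h(3, -2) + 50)/((X(11, 16) - 160) + 337) = ((-¼ - 1*(-1))*(-2) + 50)/(((4 + 11)² - 160) + 337) = ((-¼ + 1)*(-2) + 50)/((15² - 160) + 337) = ((¾)*(-2) + 50)/((225 - 160) + 337) = (-3/2 + 50)/(65 + 337) = (97/2)/402 = (97/2)*(1/402) = 97/804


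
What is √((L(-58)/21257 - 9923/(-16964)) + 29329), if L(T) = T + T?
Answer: √1133731783154014303/6217306 ≈ 171.26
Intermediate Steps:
L(T) = 2*T
√((L(-58)/21257 - 9923/(-16964)) + 29329) = √(((2*(-58))/21257 - 9923/(-16964)) + 29329) = √((-116*1/21257 - 9923*(-1/16964)) + 29329) = √((-4/733 + 9923/16964) + 29329) = √(7205703/12434612 + 29329) = √(364701941051/12434612) = √1133731783154014303/6217306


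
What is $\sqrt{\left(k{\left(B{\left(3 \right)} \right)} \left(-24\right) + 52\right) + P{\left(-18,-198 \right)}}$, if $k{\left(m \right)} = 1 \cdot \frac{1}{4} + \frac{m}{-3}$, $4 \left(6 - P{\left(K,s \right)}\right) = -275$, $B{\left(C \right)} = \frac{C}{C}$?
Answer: $\frac{\sqrt{515}}{2} \approx 11.347$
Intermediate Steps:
$B{\left(C \right)} = 1$
$P{\left(K,s \right)} = \frac{299}{4}$ ($P{\left(K,s \right)} = 6 - - \frac{275}{4} = 6 + \frac{275}{4} = \frac{299}{4}$)
$k{\left(m \right)} = \frac{1}{4} - \frac{m}{3}$ ($k{\left(m \right)} = 1 \cdot \frac{1}{4} + m \left(- \frac{1}{3}\right) = \frac{1}{4} - \frac{m}{3}$)
$\sqrt{\left(k{\left(B{\left(3 \right)} \right)} \left(-24\right) + 52\right) + P{\left(-18,-198 \right)}} = \sqrt{\left(\left(\frac{1}{4} - \frac{1}{3}\right) \left(-24\right) + 52\right) + \frac{299}{4}} = \sqrt{\left(\left(- \frac{1}{12}\right) \left(-24\right) + 52\right) + \frac{299}{4}} = \sqrt{\left(2 + 52\right) + \frac{299}{4}} = \sqrt{54 + \frac{299}{4}} = \sqrt{\frac{515}{4}} = \frac{\sqrt{515}}{2}$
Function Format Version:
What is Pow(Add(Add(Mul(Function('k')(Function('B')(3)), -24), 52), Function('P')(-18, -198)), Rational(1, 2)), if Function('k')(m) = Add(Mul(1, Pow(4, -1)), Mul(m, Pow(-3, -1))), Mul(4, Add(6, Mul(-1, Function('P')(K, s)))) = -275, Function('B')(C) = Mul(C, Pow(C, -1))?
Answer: Mul(Rational(1, 2), Pow(515, Rational(1, 2))) ≈ 11.347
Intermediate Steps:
Function('B')(C) = 1
Function('P')(K, s) = Rational(299, 4) (Function('P')(K, s) = Add(6, Mul(Rational(-1, 4), -275)) = Add(6, Rational(275, 4)) = Rational(299, 4))
Function('k')(m) = Add(Rational(1, 4), Mul(Rational(-1, 3), m)) (Function('k')(m) = Add(Mul(1, Rational(1, 4)), Mul(m, Rational(-1, 3))) = Add(Rational(1, 4), Mul(Rational(-1, 3), m)))
Pow(Add(Add(Mul(Function('k')(Function('B')(3)), -24), 52), Function('P')(-18, -198)), Rational(1, 2)) = Pow(Add(Add(Mul(Add(Rational(1, 4), Mul(Rational(-1, 3), 1)), -24), 52), Rational(299, 4)), Rational(1, 2)) = Pow(Add(Add(Mul(Add(Rational(1, 4), Rational(-1, 3)), -24), 52), Rational(299, 4)), Rational(1, 2)) = Pow(Add(Add(Mul(Rational(-1, 12), -24), 52), Rational(299, 4)), Rational(1, 2)) = Pow(Add(Add(2, 52), Rational(299, 4)), Rational(1, 2)) = Pow(Add(54, Rational(299, 4)), Rational(1, 2)) = Pow(Rational(515, 4), Rational(1, 2)) = Mul(Rational(1, 2), Pow(515, Rational(1, 2)))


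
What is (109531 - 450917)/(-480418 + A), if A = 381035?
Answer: 341386/99383 ≈ 3.4351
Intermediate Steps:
(109531 - 450917)/(-480418 + A) = (109531 - 450917)/(-480418 + 381035) = -341386/(-99383) = -341386*(-1/99383) = 341386/99383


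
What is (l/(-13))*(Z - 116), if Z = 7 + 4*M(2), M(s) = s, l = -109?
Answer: -11009/13 ≈ -846.85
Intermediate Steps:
Z = 15 (Z = 7 + 4*2 = 7 + 8 = 15)
(l/(-13))*(Z - 116) = (-109/(-13))*(15 - 116) = -109*(-1/13)*(-101) = (109/13)*(-101) = -11009/13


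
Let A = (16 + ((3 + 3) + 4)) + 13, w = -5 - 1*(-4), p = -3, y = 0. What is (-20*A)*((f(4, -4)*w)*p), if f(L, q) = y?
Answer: 0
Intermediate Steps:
f(L, q) = 0
w = -1 (w = -5 + 4 = -1)
A = 39 (A = (16 + (6 + 4)) + 13 = (16 + 10) + 13 = 26 + 13 = 39)
(-20*A)*((f(4, -4)*w)*p) = (-20*39)*((0*(-1))*(-3)) = -0*(-3) = -780*0 = 0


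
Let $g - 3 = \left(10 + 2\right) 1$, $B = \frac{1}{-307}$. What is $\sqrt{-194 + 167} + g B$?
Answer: $- \frac{15}{307} + 3 i \sqrt{3} \approx -0.04886 + 5.1962 i$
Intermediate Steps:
$B = - \frac{1}{307} \approx -0.0032573$
$g = 15$ ($g = 3 + \left(10 + 2\right) 1 = 3 + 12 \cdot 1 = 3 + 12 = 15$)
$\sqrt{-194 + 167} + g B = \sqrt{-194 + 167} + 15 \left(- \frac{1}{307}\right) = \sqrt{-27} - \frac{15}{307} = 3 i \sqrt{3} - \frac{15}{307} = - \frac{15}{307} + 3 i \sqrt{3}$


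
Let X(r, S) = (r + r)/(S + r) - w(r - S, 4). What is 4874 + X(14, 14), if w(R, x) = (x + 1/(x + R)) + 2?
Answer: 19475/4 ≈ 4868.8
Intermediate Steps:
w(R, x) = 2 + x + 1/(R + x) (w(R, x) = (x + 1/(R + x)) + 2 = 2 + x + 1/(R + x))
X(r, S) = -(25 - 6*S + 6*r)/(4 + r - S) + 2*r/(S + r) (X(r, S) = (r + r)/(S + r) - (1 + 4**2 + 2*(r - S) + 2*4 + (r - S)*4)/((r - S) + 4) = (2*r)/(S + r) - (1 + 16 + (-2*S + 2*r) + 8 + (-4*S + 4*r))/(4 + r - S) = 2*r/(S + r) - (25 - 6*S + 6*r)/(4 + r - S) = -(25 - 6*S + 6*r)/(4 + r - S) + 2*r/(S + r))
4874 + X(14, 14) = 4874 + (-25*14 - 17*14 - 4*14**2 + 6*14**2 - 2*14*14)/(14**2 - 1*14**2 + 4*14 + 4*14) = 4874 + (-350 - 238 - 4*196 + 6*196 - 392)/(196 - 1*196 + 56 + 56) = 4874 + (-350 - 238 - 784 + 1176 - 392)/(196 - 196 + 56 + 56) = 4874 - 588/112 = 4874 + (1/112)*(-588) = 4874 - 21/4 = 19475/4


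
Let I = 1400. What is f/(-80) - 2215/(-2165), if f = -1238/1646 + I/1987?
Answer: 57988734489/56646826640 ≈ 1.0237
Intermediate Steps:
f = -77753/1635301 (f = -1238/1646 + 1400/1987 = -1238*1/1646 + 1400*(1/1987) = -619/823 + 1400/1987 = -77753/1635301 ≈ -0.047547)
f/(-80) - 2215/(-2165) = -77753/1635301/(-80) - 2215/(-2165) = -77753/1635301*(-1/80) - 2215*(-1/2165) = 77753/130824080 + 443/433 = 57988734489/56646826640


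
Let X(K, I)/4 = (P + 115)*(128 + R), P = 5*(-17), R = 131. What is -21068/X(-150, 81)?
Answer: -5267/7770 ≈ -0.67786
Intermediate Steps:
P = -85
X(K, I) = 31080 (X(K, I) = 4*((-85 + 115)*(128 + 131)) = 4*(30*259) = 4*7770 = 31080)
-21068/X(-150, 81) = -21068/31080 = -21068*1/31080 = -5267/7770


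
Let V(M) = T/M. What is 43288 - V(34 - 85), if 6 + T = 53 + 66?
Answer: 2207801/51 ≈ 43290.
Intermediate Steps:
T = 113 (T = -6 + (53 + 66) = -6 + 119 = 113)
V(M) = 113/M
43288 - V(34 - 85) = 43288 - 113/(34 - 85) = 43288 - 113/(-51) = 43288 - 113*(-1)/51 = 43288 - 1*(-113/51) = 43288 + 113/51 = 2207801/51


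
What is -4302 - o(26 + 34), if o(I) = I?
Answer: -4362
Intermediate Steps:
-4302 - o(26 + 34) = -4302 - (26 + 34) = -4302 - 1*60 = -4302 - 60 = -4362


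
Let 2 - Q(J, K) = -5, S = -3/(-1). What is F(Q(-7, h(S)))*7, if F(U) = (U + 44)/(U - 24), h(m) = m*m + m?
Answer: -21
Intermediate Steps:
S = 3 (S = -3*(-1) = 3)
h(m) = m + m² (h(m) = m² + m = m + m²)
Q(J, K) = 7 (Q(J, K) = 2 - 1*(-5) = 2 + 5 = 7)
F(U) = (44 + U)/(-24 + U)
F(Q(-7, h(S)))*7 = ((44 + 7)/(-24 + 7))*7 = (51/(-17))*7 = -1/17*51*7 = -3*7 = -21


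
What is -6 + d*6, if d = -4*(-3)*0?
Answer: -6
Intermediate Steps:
d = 0 (d = 12*0 = 0)
-6 + d*6 = -6 + 0*6 = -6 + 0 = -6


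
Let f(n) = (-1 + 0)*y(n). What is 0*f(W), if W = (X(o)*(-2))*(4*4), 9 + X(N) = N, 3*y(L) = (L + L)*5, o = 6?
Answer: 0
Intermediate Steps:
y(L) = 10*L/3 (y(L) = ((L + L)*5)/3 = ((2*L)*5)/3 = (10*L)/3 = 10*L/3)
X(N) = -9 + N
W = 96 (W = ((-9 + 6)*(-2))*(4*4) = -3*(-2)*16 = 6*16 = 96)
f(n) = -10*n/3 (f(n) = (-1 + 0)*(10*n/3) = -10*n/3)
0*f(W) = 0*(-10/3*96) = 0*(-320) = 0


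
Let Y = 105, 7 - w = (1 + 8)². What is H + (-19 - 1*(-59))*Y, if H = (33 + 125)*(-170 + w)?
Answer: -34352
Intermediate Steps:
w = -74 (w = 7 - (1 + 8)² = 7 - 1*9² = 7 - 1*81 = 7 - 81 = -74)
H = -38552 (H = (33 + 125)*(-170 - 74) = 158*(-244) = -38552)
H + (-19 - 1*(-59))*Y = -38552 + (-19 - 1*(-59))*105 = -38552 + (-19 + 59)*105 = -38552 + 40*105 = -38552 + 4200 = -34352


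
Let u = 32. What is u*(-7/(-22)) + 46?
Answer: 618/11 ≈ 56.182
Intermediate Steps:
u*(-7/(-22)) + 46 = 32*(-7/(-22)) + 46 = 32*(-7*(-1/22)) + 46 = 32*(7/22) + 46 = 112/11 + 46 = 618/11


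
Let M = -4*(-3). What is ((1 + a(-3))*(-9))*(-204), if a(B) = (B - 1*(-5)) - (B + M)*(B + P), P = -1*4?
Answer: 121176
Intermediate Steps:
P = -4
M = 12
a(B) = 5 + B - (-4 + B)*(12 + B) (a(B) = (B - 1*(-5)) - (B + 12)*(B - 4) = (B + 5) - (12 + B)*(-4 + B) = (5 + B) - (-4 + B)*(12 + B) = 5 + B - (-4 + B)*(12 + B))
((1 + a(-3))*(-9))*(-204) = ((1 + (53 - 1*(-3)² - 7*(-3)))*(-9))*(-204) = ((1 + (53 - 1*9 + 21))*(-9))*(-204) = ((1 + (53 - 9 + 21))*(-9))*(-204) = ((1 + 65)*(-9))*(-204) = (66*(-9))*(-204) = -594*(-204) = 121176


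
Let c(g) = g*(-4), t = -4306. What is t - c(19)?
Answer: -4230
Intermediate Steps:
c(g) = -4*g
t - c(19) = -4306 - (-4)*19 = -4306 - 1*(-76) = -4306 + 76 = -4230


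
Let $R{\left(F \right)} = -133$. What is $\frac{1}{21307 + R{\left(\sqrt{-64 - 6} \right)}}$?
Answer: $\frac{1}{21174} \approx 4.7228 \cdot 10^{-5}$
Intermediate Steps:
$\frac{1}{21307 + R{\left(\sqrt{-64 - 6} \right)}} = \frac{1}{21307 - 133} = \frac{1}{21174}$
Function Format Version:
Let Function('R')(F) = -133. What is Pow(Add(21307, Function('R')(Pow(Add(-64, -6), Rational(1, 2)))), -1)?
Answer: Rational(1, 21174) ≈ 4.7228e-5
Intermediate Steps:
Pow(Add(21307, Function('R')(Pow(Add(-64, -6), Rational(1, 2)))), -1) = Pow(Add(21307, -133), -1) = Pow(21174, -1) = Rational(1, 21174)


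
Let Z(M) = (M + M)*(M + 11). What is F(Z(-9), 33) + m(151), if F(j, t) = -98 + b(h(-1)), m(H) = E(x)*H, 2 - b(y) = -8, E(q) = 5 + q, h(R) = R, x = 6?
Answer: 1573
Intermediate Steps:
b(y) = 10 (b(y) = 2 - 1*(-8) = 2 + 8 = 10)
Z(M) = 2*M*(11 + M) (Z(M) = (2*M)*(11 + M) = 2*M*(11 + M))
m(H) = 11*H (m(H) = (5 + 6)*H = 11*H)
F(j, t) = -88 (F(j, t) = -98 + 10 = -88)
F(Z(-9), 33) + m(151) = -88 + 11*151 = -88 + 1661 = 1573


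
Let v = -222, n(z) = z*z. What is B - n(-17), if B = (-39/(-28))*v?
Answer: -8375/14 ≈ -598.21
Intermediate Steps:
n(z) = z**2
B = -4329/14 (B = -39/(-28)*(-222) = -39*(-1/28)*(-222) = (39/28)*(-222) = -4329/14 ≈ -309.21)
B - n(-17) = -4329/14 - 1*(-17)**2 = -4329/14 - 1*289 = -4329/14 - 289 = -8375/14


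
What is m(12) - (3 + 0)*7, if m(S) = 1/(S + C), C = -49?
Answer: -778/37 ≈ -21.027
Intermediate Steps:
m(S) = 1/(-49 + S) (m(S) = 1/(S - 49) = 1/(-49 + S))
m(12) - (3 + 0)*7 = 1/(-49 + 12) - (3 + 0)*7 = 1/(-37) - 3*7 = -1/37 - 1*21 = -1/37 - 21 = -778/37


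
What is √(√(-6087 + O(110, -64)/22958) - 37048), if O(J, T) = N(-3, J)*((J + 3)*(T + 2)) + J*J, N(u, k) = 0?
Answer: √(-4881720154168 + 11479*I*√801998965417)/11479 ≈ 0.20266 + 192.48*I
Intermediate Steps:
O(J, T) = J² (O(J, T) = 0*((J + 3)*(T + 2)) + J*J = 0*((3 + J)*(2 + T)) + J² = 0*((2 + T)*(3 + J)) + J² = 0 + J² = J²)
√(√(-6087 + O(110, -64)/22958) - 37048) = √(√(-6087 + 110²/22958) - 37048) = √(√(-6087 + 12100*(1/22958)) - 37048) = √(√(-6087 + 6050/11479) - 37048) = √(√(-69866623/11479) - 37048) = √(I*√801998965417/11479 - 37048) = √(-37048 + I*√801998965417/11479)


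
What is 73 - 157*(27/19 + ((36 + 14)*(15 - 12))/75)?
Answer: -8818/19 ≈ -464.11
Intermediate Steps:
73 - 157*(27/19 + ((36 + 14)*(15 - 12))/75) = 73 - 157*(27*(1/19) + (50*3)*(1/75)) = 73 - 157*(27/19 + 150*(1/75)) = 73 - 157*(27/19 + 2) = 73 - 157*65/19 = 73 - 10205/19 = -8818/19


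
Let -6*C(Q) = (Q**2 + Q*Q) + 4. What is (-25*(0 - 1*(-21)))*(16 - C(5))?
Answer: -13125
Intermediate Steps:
C(Q) = -2/3 - Q**2/3 (C(Q) = -((Q**2 + Q*Q) + 4)/6 = -((Q**2 + Q**2) + 4)/6 = -(2*Q**2 + 4)/6 = -(4 + 2*Q**2)/6 = -2/3 - Q**2/3)
(-25*(0 - 1*(-21)))*(16 - C(5)) = (-25*(0 - 1*(-21)))*(16 - (-2/3 - 1/3*5**2)) = (-25*(0 + 21))*(16 - (-2/3 - 1/3*25)) = (-25*21)*(16 - (-2/3 - 25/3)) = -525*(16 - 1*(-9)) = -525*(16 + 9) = -525*25 = -13125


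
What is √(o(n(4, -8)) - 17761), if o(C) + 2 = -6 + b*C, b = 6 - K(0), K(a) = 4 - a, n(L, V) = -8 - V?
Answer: I*√17769 ≈ 133.3*I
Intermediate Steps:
b = 2 (b = 6 - (4 - 1*0) = 6 - (4 + 0) = 6 - 1*4 = 6 - 4 = 2)
o(C) = -8 + 2*C (o(C) = -2 + (-6 + 2*C) = -8 + 2*C)
√(o(n(4, -8)) - 17761) = √((-8 + 2*(-8 - 1*(-8))) - 17761) = √((-8 + 2*(-8 + 8)) - 17761) = √((-8 + 2*0) - 17761) = √((-8 + 0) - 17761) = √(-8 - 17761) = √(-17769) = I*√17769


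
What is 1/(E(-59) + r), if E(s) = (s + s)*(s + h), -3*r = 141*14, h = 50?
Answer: 1/404 ≈ 0.0024752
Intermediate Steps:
r = -658 (r = -47*14 = -⅓*1974 = -658)
E(s) = 2*s*(50 + s) (E(s) = (s + s)*(s + 50) = (2*s)*(50 + s) = 2*s*(50 + s))
1/(E(-59) + r) = 1/(2*(-59)*(50 - 59) - 658) = 1/(2*(-59)*(-9) - 658) = 1/(1062 - 658) = 1/404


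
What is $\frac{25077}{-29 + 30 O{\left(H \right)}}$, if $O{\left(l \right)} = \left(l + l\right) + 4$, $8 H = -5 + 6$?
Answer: $\frac{50154}{197} \approx 254.59$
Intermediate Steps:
$H = \frac{1}{8}$ ($H = \frac{-5 + 6}{8} = \frac{1}{8} \cdot 1 = \frac{1}{8} \approx 0.125$)
$O{\left(l \right)} = 4 + 2 l$ ($O{\left(l \right)} = 2 l + 4 = 4 + 2 l$)
$\frac{25077}{-29 + 30 O{\left(H \right)}} = \frac{25077}{-29 + 30 \left(4 + 2 \cdot \frac{1}{8}\right)} = \frac{25077}{-29 + 30 \left(4 + \frac{1}{4}\right)} = \frac{25077}{-29 + 30 \cdot \frac{17}{4}} = \frac{25077}{-29 + \frac{255}{2}} = \frac{25077}{\frac{197}{2}} = 25077 \cdot \frac{2}{197} = \frac{50154}{197}$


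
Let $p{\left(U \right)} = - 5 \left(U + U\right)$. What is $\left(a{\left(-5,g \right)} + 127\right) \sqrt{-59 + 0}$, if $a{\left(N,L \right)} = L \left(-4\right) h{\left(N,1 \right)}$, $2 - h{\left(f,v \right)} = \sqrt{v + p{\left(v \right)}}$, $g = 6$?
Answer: $\sqrt{59} \left(-72 + 79 i\right) \approx -553.04 + 606.81 i$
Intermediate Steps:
$p{\left(U \right)} = - 10 U$ ($p{\left(U \right)} = - 5 \cdot 2 U = - 10 U$)
$h{\left(f,v \right)} = 2 - 3 \sqrt{- v}$ ($h{\left(f,v \right)} = 2 - \sqrt{v - 10 v} = 2 - \sqrt{- 9 v} = 2 - 3 \sqrt{- v}$)
$a{\left(N,L \right)} = - 4 L \left(2 - 3 i\right)$ ($a{\left(N,L \right)} = L \left(-4\right) \left(2 - 3 \sqrt{\left(-1\right) 1}\right) = - 4 L \left(2 - 3 \sqrt{-1}\right) = - 4 L \left(2 - 3 i\right)$)
$\left(a{\left(-5,g \right)} + 127\right) \sqrt{-59 + 0} = \left(6 \left(-8 + 12 i\right) + 127\right) \sqrt{-59 + 0} = \left(\left(-48 + 72 i\right) + 127\right) \sqrt{-59} = \left(79 + 72 i\right) i \sqrt{59} = i \sqrt{59} \left(79 + 72 i\right)$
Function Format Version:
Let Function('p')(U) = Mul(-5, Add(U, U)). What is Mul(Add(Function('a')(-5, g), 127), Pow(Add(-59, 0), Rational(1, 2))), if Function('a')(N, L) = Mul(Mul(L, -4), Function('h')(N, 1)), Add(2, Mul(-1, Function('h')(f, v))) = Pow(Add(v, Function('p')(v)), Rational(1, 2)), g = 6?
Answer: Mul(Pow(59, Rational(1, 2)), Add(-72, Mul(79, I))) ≈ Add(-553.04, Mul(606.81, I))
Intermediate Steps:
Function('p')(U) = Mul(-10, U) (Function('p')(U) = Mul(-5, Mul(2, U)) = Mul(-10, U))
Function('h')(f, v) = Add(2, Mul(-3, Pow(Mul(-1, v), Rational(1, 2)))) (Function('h')(f, v) = Add(2, Mul(-1, Pow(Add(v, Mul(-10, v)), Rational(1, 2)))) = Add(2, Mul(-1, Pow(Mul(-9, v), Rational(1, 2)))) = Add(2, Mul(-1, Mul(3, Pow(Mul(-1, v), Rational(1, 2))))) = Add(2, Mul(-3, Pow(Mul(-1, v), Rational(1, 2)))))
Function('a')(N, L) = Mul(-4, L, Add(2, Mul(-3, I))) (Function('a')(N, L) = Mul(Mul(L, -4), Add(2, Mul(-3, Pow(Mul(-1, 1), Rational(1, 2))))) = Mul(Mul(-4, L), Add(2, Mul(-3, Pow(-1, Rational(1, 2))))) = Mul(Mul(-4, L), Add(2, Mul(-3, I))) = Mul(-4, L, Add(2, Mul(-3, I))))
Mul(Add(Function('a')(-5, g), 127), Pow(Add(-59, 0), Rational(1, 2))) = Mul(Add(Mul(6, Add(-8, Mul(12, I))), 127), Pow(Add(-59, 0), Rational(1, 2))) = Mul(Add(Add(-48, Mul(72, I)), 127), Pow(-59, Rational(1, 2))) = Mul(Add(79, Mul(72, I)), Mul(I, Pow(59, Rational(1, 2)))) = Mul(I, Pow(59, Rational(1, 2)), Add(79, Mul(72, I)))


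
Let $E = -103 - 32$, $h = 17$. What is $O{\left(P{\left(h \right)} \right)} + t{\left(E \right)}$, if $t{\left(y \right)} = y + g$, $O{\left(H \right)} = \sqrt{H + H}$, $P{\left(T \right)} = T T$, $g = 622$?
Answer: $487 + 17 \sqrt{2} \approx 511.04$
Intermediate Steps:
$P{\left(T \right)} = T^{2}$
$O{\left(H \right)} = \sqrt{2} \sqrt{H}$ ($O{\left(H \right)} = \sqrt{2 H} = \sqrt{2} \sqrt{H}$)
$E = -135$ ($E = -103 - 32 = -135$)
$t{\left(y \right)} = 622 + y$ ($t{\left(y \right)} = y + 622 = 622 + y$)
$O{\left(P{\left(h \right)} \right)} + t{\left(E \right)} = \sqrt{2} \sqrt{17^{2}} + \left(622 - 135\right) = \sqrt{2} \sqrt{289} + 487 = \sqrt{2} \cdot 17 + 487 = 17 \sqrt{2} + 487 = 487 + 17 \sqrt{2}$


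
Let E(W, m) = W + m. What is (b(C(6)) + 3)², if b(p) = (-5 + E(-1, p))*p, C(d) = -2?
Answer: 361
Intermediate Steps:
b(p) = p*(-6 + p) (b(p) = (-5 + (-1 + p))*p = (-6 + p)*p = p*(-6 + p))
(b(C(6)) + 3)² = (-2*(-6 - 2) + 3)² = (-2*(-8) + 3)² = (16 + 3)² = 19² = 361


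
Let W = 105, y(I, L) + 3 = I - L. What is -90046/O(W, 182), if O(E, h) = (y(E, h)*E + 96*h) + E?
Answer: -90046/9177 ≈ -9.8121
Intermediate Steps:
y(I, L) = -3 + I - L (y(I, L) = -3 + (I - L) = -3 + I - L)
O(E, h) = E + 96*h + E*(-3 + E - h) (O(E, h) = ((-3 + E - h)*E + 96*h) + E = (E*(-3 + E - h) + 96*h) + E = (96*h + E*(-3 + E - h)) + E = E + 96*h + E*(-3 + E - h))
-90046/O(W, 182) = -90046/(105 + 96*182 - 1*105*(3 + 182 - 1*105)) = -90046/(105 + 17472 - 1*105*(3 + 182 - 105)) = -90046/(105 + 17472 - 1*105*80) = -90046/(105 + 17472 - 8400) = -90046/9177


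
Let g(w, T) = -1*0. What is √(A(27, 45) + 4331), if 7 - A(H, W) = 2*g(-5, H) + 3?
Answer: 17*√15 ≈ 65.841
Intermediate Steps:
g(w, T) = 0
A(H, W) = 4 (A(H, W) = 7 - (2*0 + 3) = 7 - (0 + 3) = 7 - 1*3 = 7 - 3 = 4)
√(A(27, 45) + 4331) = √(4 + 4331) = √4335 = 17*√15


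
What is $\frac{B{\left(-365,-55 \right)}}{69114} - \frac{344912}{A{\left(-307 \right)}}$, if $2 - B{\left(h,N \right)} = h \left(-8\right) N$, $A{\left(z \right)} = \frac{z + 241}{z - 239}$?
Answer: $- \frac{361546466411}{126709} \approx -2.8534 \cdot 10^{6}$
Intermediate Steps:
$A{\left(z \right)} = \frac{241 + z}{-239 + z}$
$B{\left(h,N \right)} = 2 + 8 N h$ ($B{\left(h,N \right)} = 2 - h \left(-8\right) N = 2 - - 8 h N = 2 - - 8 N h = 2 + 8 N h$)
$\frac{B{\left(-365,-55 \right)}}{69114} - \frac{344912}{A{\left(-307 \right)}} = \frac{2 + 8 \left(-55\right) \left(-365\right)}{69114} - \frac{344912}{\frac{1}{-239 - 307} \left(241 - 307\right)} = \left(2 + 160600\right) \frac{1}{69114} - \frac{344912}{\frac{1}{-546} \left(-66\right)} = 160602 \cdot \frac{1}{69114} - \frac{344912}{\left(- \frac{1}{546}\right) \left(-66\right)} = \frac{26767}{11519} - \frac{344912}{\frac{11}{91}} = \frac{26767}{11519} - \frac{31386992}{11} = - \frac{361546466411}{126709}$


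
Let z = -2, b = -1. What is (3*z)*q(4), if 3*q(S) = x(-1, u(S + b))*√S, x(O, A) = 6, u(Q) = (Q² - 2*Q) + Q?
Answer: -24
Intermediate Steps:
u(Q) = Q² - Q
q(S) = 2*√S (q(S) = (6*√S)/3 = 2*√S)
(3*z)*q(4) = (3*(-2))*(2*√4) = -12*2 = -6*4 = -24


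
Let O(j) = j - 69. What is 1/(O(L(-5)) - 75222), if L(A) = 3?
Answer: -1/75288 ≈ -1.3282e-5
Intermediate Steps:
O(j) = -69 + j
1/(O(L(-5)) - 75222) = 1/((-69 + 3) - 75222) = 1/(-66 - 75222) = 1/(-75288) = -1/75288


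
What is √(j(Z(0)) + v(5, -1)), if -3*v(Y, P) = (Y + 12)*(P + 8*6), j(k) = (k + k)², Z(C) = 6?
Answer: I*√1101/3 ≈ 11.06*I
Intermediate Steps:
j(k) = 4*k² (j(k) = (2*k)² = 4*k²)
v(Y, P) = -(12 + Y)*(48 + P)/3 (v(Y, P) = -(Y + 12)*(P + 8*6)/3 = -(12 + Y)*(P + 48)/3 = -(12 + Y)*(48 + P)/3)
√(j(Z(0)) + v(5, -1)) = √(4*6² + (-192 - 16*5 - 4*(-1) - ⅓*(-1)*5)) = √(4*36 + (-192 - 80 + 4 + 5/3)) = √(144 - 799/3) = √(-367/3) = I*√1101/3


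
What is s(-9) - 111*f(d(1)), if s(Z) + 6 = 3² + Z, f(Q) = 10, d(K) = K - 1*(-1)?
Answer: -1116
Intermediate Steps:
d(K) = 1 + K (d(K) = K + 1 = 1 + K)
s(Z) = 3 + Z (s(Z) = -6 + (3² + Z) = -6 + (9 + Z) = 3 + Z)
s(-9) - 111*f(d(1)) = (3 - 9) - 111*10 = -6 - 1110 = -1116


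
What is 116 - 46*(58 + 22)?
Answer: -3564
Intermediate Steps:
116 - 46*(58 + 22) = 116 - 46*80 = 116 - 3680 = -3564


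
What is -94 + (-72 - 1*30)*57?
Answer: -5908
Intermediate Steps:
-94 + (-72 - 1*30)*57 = -94 + (-72 - 30)*57 = -94 - 102*57 = -94 - 5814 = -5908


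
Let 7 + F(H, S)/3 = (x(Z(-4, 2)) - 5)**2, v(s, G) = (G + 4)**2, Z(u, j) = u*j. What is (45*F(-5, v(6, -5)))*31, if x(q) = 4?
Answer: -25110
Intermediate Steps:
Z(u, j) = j*u
v(s, G) = (4 + G)**2
F(H, S) = -18 (F(H, S) = -21 + 3*(4 - 5)**2 = -21 + 3*(-1)**2 = -21 + 3*1 = -21 + 3 = -18)
(45*F(-5, v(6, -5)))*31 = (45*(-18))*31 = -810*31 = -25110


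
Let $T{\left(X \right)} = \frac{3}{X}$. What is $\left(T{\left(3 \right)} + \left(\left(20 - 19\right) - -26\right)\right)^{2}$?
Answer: $784$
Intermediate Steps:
$\left(T{\left(3 \right)} + \left(\left(20 - 19\right) - -26\right)\right)^{2} = \left(\frac{3}{3} + \left(\left(20 - 19\right) - -26\right)\right)^{2} = \left(3 \cdot \frac{1}{3} + \left(1 + 26\right)\right)^{2} = \left(1 + 27\right)^{2} = 28^{2} = 784$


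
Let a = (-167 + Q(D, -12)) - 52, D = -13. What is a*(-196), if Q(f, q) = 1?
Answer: 42728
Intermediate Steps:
a = -218 (a = (-167 + 1) - 52 = -166 - 52 = -218)
a*(-196) = -218*(-196) = 42728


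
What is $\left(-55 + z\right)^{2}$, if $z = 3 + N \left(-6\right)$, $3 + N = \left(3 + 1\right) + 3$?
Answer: $5776$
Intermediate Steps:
$N = 4$ ($N = -3 + \left(\left(3 + 1\right) + 3\right) = -3 + \left(4 + 3\right) = -3 + 7 = 4$)
$z = -21$ ($z = 3 + 4 \left(-6\right) = 3 - 24 = -21$)
$\left(-55 + z\right)^{2} = \left(-55 - 21\right)^{2} = \left(-76\right)^{2} = 5776$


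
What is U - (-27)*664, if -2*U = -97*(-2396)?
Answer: -98278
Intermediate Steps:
U = -116206 (U = -(-97)*(-2396)/2 = -½*232412 = -116206)
U - (-27)*664 = -116206 - (-27)*664 = -116206 - 1*(-17928) = -116206 + 17928 = -98278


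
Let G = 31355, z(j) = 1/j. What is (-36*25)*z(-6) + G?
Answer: 31505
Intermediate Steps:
(-36*25)*z(-6) + G = -36*25/(-6) + 31355 = -900*(-⅙) + 31355 = 150 + 31355 = 31505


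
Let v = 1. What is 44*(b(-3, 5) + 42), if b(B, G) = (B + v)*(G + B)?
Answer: 1672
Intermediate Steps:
b(B, G) = (1 + B)*(B + G) (b(B, G) = (B + 1)*(G + B) = (1 + B)*(B + G))
44*(b(-3, 5) + 42) = 44*((-3 + 5 + (-3)² - 3*5) + 42) = 44*((-3 + 5 + 9 - 15) + 42) = 44*(-4 + 42) = 44*38 = 1672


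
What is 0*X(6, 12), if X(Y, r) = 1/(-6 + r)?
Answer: 0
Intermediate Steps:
0*X(6, 12) = 0/(-6 + 12) = 0/6 = 0*(1/6) = 0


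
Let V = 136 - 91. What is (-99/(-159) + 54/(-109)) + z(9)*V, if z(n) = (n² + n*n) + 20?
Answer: 47314365/5777 ≈ 8190.1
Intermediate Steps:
z(n) = 20 + 2*n² (z(n) = (n² + n²) + 20 = 2*n² + 20 = 20 + 2*n²)
V = 45
(-99/(-159) + 54/(-109)) + z(9)*V = (-99/(-159) + 54/(-109)) + (20 + 2*9²)*45 = (-99*(-1/159) + 54*(-1/109)) + (20 + 2*81)*45 = (33/53 - 54/109) + (20 + 162)*45 = 735/5777 + 182*45 = 735/5777 + 8190 = 47314365/5777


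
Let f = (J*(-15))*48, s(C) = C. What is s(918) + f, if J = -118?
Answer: 85878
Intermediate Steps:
f = 84960 (f = -118*(-15)*48 = 1770*48 = 84960)
s(918) + f = 918 + 84960 = 85878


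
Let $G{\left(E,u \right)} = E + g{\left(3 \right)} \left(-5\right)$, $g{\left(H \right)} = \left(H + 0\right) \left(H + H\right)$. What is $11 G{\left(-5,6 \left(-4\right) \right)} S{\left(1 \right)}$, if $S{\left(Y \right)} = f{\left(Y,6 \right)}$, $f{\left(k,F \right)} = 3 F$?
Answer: $-18810$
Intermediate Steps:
$S{\left(Y \right)} = 18$ ($S{\left(Y \right)} = 3 \cdot 6 = 18$)
$g{\left(H \right)} = 2 H^{2}$ ($g{\left(H \right)} = H 2 H = 2 H^{2}$)
$G{\left(E,u \right)} = -90 + E$ ($G{\left(E,u \right)} = E + 2 \cdot 3^{2} \left(-5\right) = E + 2 \cdot 9 \left(-5\right) = E + 18 \left(-5\right) = E - 90 = -90 + E$)
$11 G{\left(-5,6 \left(-4\right) \right)} S{\left(1 \right)} = 11 \left(-90 - 5\right) 18 = 11 \left(-95\right) 18 = \left(-1045\right) 18 = -18810$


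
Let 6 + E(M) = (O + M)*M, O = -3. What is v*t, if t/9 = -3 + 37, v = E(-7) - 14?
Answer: 15300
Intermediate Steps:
E(M) = -6 + M*(-3 + M) (E(M) = -6 + (-3 + M)*M = -6 + M*(-3 + M))
v = 50 (v = (-6 + (-7)**2 - 3*(-7)) - 14 = (-6 + 49 + 21) - 14 = 64 - 14 = 50)
t = 306 (t = 9*(-3 + 37) = 9*34 = 306)
v*t = 50*306 = 15300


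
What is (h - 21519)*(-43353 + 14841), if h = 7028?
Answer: 413167392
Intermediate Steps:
(h - 21519)*(-43353 + 14841) = (7028 - 21519)*(-43353 + 14841) = -14491*(-28512) = 413167392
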